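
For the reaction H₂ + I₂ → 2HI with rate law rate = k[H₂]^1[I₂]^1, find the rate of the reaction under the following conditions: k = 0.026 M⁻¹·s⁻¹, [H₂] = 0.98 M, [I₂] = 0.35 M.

0.008918 M/s

Step 1: The rate law is rate = k[H₂]^1[I₂]^1
Step 2: Substitute: rate = 0.026 × (0.98)^1 × (0.35)^1
Step 3: rate = 0.026 × 0.98 × 0.35 = 0.008918 M/s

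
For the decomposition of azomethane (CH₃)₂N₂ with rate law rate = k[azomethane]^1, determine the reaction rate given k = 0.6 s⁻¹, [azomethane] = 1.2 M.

0.72 M/s

Step 1: Identify the rate law: rate = k[azomethane]^1
Step 2: Substitute values: rate = 0.6 × (1.2)^1
Step 3: Calculate: rate = 0.6 × 1.2 = 0.72 M/s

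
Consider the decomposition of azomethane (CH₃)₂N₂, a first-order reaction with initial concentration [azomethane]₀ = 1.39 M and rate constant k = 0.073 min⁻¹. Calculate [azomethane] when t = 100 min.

0.000939 M

Step 1: For a first-order reaction: [azomethane] = [azomethane]₀ × e^(-kt)
Step 2: [azomethane] = 1.39 × e^(-0.073 × 100)
Step 3: [azomethane] = 1.39 × e^(-7.3)
Step 4: [azomethane] = 1.39 × 0.000675539 = 0.000939 M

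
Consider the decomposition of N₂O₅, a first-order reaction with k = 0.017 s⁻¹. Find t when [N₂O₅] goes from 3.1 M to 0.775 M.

81.55 s

Step 1: For first-order: t = ln([N₂O₅]₀/[N₂O₅])/k
Step 2: t = ln(3.1/0.775)/0.017
Step 3: t = ln(4)/0.017
Step 4: t = 1.386/0.017 = 81.55 s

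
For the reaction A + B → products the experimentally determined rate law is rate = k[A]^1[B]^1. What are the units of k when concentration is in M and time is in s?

M⁻¹·s⁻¹

Step 1: Overall order = 1 + 1 = 2.
Step 2: rate has units M·s⁻¹; [A]^1[B]^1 has units M^2.
Step 3: k = rate/([A]^1[B]^1), so units of k = M^(1-2)·s⁻¹ = M⁻¹·s⁻¹.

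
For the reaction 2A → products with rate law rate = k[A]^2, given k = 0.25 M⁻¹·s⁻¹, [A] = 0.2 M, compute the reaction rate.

0.01 M/s

Step 1: Identify the rate law: rate = k[A]^2
Step 2: Substitute values: rate = 0.25 × (0.2)^2
Step 3: Calculate: rate = 0.25 × 0.04 = 0.01 M/s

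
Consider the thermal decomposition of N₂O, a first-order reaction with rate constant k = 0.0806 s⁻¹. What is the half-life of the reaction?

8.6 s

Step 1: For a first-order reaction, t₁/₂ = ln(2)/k
Step 2: t₁/₂ = ln(2)/0.0806
Step 3: t₁/₂ = 0.6931/0.0806 = 8.6 s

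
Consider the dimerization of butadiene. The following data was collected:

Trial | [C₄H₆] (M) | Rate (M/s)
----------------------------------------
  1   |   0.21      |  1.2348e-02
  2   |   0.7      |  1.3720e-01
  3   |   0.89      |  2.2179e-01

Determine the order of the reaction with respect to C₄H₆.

second order (2)

Step 1: Compare trials to find order n where rate₂/rate₁ = ([C₄H₆]₂/[C₄H₆]₁)^n
Step 2: rate₂/rate₁ = 1.3720e-01/1.2348e-02 = 11.11
Step 3: [C₄H₆]₂/[C₄H₆]₁ = 0.7/0.21 = 3.333
Step 4: n = ln(11.11)/ln(3.333) = 2.00 ≈ 2
Step 5: The reaction is second order in C₄H₆.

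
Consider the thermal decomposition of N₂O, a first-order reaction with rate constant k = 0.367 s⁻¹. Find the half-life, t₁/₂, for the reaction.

1.889 s

Step 1: For a first-order reaction, t₁/₂ = ln(2)/k
Step 2: t₁/₂ = ln(2)/0.367
Step 3: t₁/₂ = 0.6931/0.367 = 1.889 s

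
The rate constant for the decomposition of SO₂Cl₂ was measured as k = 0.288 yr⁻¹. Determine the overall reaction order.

first order (1)

Step 1: The units of k for an nth-order reaction are (concentration)^(1-n)·(time)⁻¹.
Step 2: Here k has units yr⁻¹, so the concentration exponent is 0.
Step 3: 1 - n = 0 ⇒ n = 1. The reaction is first order.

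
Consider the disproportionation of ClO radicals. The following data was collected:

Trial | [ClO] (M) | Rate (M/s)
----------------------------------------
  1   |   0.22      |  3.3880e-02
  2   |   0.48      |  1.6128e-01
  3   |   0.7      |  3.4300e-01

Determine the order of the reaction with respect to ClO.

second order (2)

Step 1: Compare trials to find order n where rate₂/rate₁ = ([ClO]₂/[ClO]₁)^n
Step 2: rate₂/rate₁ = 1.6128e-01/3.3880e-02 = 4.76
Step 3: [ClO]₂/[ClO]₁ = 0.48/0.22 = 2.182
Step 4: n = ln(4.76)/ln(2.182) = 2.00 ≈ 2
Step 5: The reaction is second order in ClO.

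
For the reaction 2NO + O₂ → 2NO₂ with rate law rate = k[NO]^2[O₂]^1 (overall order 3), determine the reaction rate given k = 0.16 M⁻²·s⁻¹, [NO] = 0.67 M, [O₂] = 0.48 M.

0.03448 M/s

Step 1: The rate law is rate = k[NO]^2[O₂]^1, overall order = 2+1 = 3
Step 2: Substitute values: rate = 0.16 × (0.67)^2 × (0.48)^1
Step 3: rate = 0.16 × 0.4489 × 0.48 = 0.0344755 M/s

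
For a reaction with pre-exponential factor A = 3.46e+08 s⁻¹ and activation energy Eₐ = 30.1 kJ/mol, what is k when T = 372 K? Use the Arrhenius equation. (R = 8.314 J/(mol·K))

2.05e+04 s⁻¹

Step 1: Use the Arrhenius equation: k = A × exp(-Eₐ/RT)
Step 2: Convert Eₐ to J/mol: 30.1 kJ/mol = 30100 J/mol
Step 3: Calculate the exponent: -Eₐ/(RT) = -30100/(8.314 × 372) = -9.73226
Step 4: k = 3.46e+08 × exp(-9.73226)
Step 5: k = 3.46e+08 × 5.93380e-05 = 2.0531e+04 s⁻¹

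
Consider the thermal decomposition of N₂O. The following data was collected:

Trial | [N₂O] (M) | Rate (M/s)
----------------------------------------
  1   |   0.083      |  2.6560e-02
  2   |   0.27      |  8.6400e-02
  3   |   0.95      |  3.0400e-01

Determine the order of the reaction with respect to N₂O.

first order (1)

Step 1: Compare trials to find order n where rate₂/rate₁ = ([N₂O]₂/[N₂O]₁)^n
Step 2: rate₂/rate₁ = 8.6400e-02/2.6560e-02 = 3.253
Step 3: [N₂O]₂/[N₂O]₁ = 0.27/0.083 = 3.253
Step 4: n = ln(3.253)/ln(3.253) = 1.00 ≈ 1
Step 5: The reaction is first order in N₂O.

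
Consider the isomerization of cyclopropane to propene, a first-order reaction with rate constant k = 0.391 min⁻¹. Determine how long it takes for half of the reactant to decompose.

1.773 min

Step 1: For a first-order reaction, t₁/₂ = ln(2)/k
Step 2: t₁/₂ = ln(2)/0.391
Step 3: t₁/₂ = 0.6931/0.391 = 1.773 min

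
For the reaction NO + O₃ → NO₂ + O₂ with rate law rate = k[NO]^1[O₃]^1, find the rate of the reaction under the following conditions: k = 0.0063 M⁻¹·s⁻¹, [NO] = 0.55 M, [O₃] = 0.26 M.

0.0009009 M/s

Step 1: The rate law is rate = k[NO]^1[O₃]^1
Step 2: Substitute: rate = 0.0063 × (0.55)^1 × (0.26)^1
Step 3: rate = 0.0063 × 0.55 × 0.26 = 0.0009009 M/s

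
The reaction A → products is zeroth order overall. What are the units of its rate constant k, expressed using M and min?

M·min⁻¹

Step 1: For overall order n, rate = k × (concentration)^n.
Step 2: Rate has units M·min⁻¹; concentration term has units M^0.
Step 3: k = rate / (concentration)^n, so units of k = M^(1-0)·min⁻¹ = M·min⁻¹.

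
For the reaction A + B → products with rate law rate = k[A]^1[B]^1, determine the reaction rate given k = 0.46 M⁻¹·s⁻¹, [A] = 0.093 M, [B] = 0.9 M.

0.0385 M/s

Step 1: The rate law is rate = k[A]^1[B]^1
Step 2: Substitute: rate = 0.46 × (0.093)^1 × (0.9)^1
Step 3: rate = 0.46 × 0.093 × 0.9 = 0.038502 M/s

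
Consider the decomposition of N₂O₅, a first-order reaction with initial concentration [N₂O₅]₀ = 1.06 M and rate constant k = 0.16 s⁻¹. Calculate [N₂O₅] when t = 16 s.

0.08194 M

Step 1: For a first-order reaction: [N₂O₅] = [N₂O₅]₀ × e^(-kt)
Step 2: [N₂O₅] = 1.06 × e^(-0.16 × 16)
Step 3: [N₂O₅] = 1.06 × e^(-2.56)
Step 4: [N₂O₅] = 1.06 × 0.0773047 = 0.08194 M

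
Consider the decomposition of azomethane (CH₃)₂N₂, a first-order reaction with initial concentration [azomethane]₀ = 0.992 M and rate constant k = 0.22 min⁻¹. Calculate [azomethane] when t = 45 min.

4.977e-05 M

Step 1: For a first-order reaction: [azomethane] = [azomethane]₀ × e^(-kt)
Step 2: [azomethane] = 0.992 × e^(-0.22 × 45)
Step 3: [azomethane] = 0.992 × e^(-9.9)
Step 4: [azomethane] = 0.992 × 5.01747e-05 = 4.977e-05 M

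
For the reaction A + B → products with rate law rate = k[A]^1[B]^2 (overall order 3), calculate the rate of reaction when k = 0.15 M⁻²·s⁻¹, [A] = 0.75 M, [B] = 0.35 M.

0.01378 M/s

Step 1: The rate law is rate = k[A]^1[B]^2, overall order = 1+2 = 3
Step 2: Substitute values: rate = 0.15 × (0.75)^1 × (0.35)^2
Step 3: rate = 0.15 × 0.75 × 0.1225 = 0.0137812 M/s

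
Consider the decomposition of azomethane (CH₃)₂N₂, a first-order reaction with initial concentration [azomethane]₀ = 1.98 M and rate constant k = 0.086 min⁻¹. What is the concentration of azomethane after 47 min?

0.03477 M

Step 1: For a first-order reaction: [azomethane] = [azomethane]₀ × e^(-kt)
Step 2: [azomethane] = 1.98 × e^(-0.086 × 47)
Step 3: [azomethane] = 1.98 × e^(-4.042)
Step 4: [azomethane] = 1.98 × 0.0175623 = 0.03477 M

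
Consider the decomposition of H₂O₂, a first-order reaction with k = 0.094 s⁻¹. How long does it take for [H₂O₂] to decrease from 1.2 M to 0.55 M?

8.3 s

Step 1: For first-order: t = ln([H₂O₂]₀/[H₂O₂])/k
Step 2: t = ln(1.2/0.55)/0.094
Step 3: t = ln(2.182)/0.094
Step 4: t = 0.7802/0.094 = 8.3 s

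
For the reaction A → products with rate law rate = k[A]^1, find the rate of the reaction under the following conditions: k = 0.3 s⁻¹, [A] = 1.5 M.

0.45 M/s

Step 1: Identify the rate law: rate = k[A]^1
Step 2: Substitute values: rate = 0.3 × (1.5)^1
Step 3: Calculate: rate = 0.3 × 1.5 = 0.45 M/s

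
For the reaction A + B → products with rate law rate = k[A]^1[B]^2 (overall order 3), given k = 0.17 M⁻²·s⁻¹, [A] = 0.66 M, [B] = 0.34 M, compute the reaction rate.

0.01297 M/s

Step 1: The rate law is rate = k[A]^1[B]^2, overall order = 1+2 = 3
Step 2: Substitute values: rate = 0.17 × (0.66)^1 × (0.34)^2
Step 3: rate = 0.17 × 0.66 × 0.1156 = 0.0129703 M/s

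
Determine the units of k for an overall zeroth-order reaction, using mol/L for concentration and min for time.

mol/L·min⁻¹

Step 1: For overall order n, rate = k × (concentration)^n.
Step 2: Rate has units mol/L·min⁻¹; concentration term has units (mol/L)^0.
Step 3: k = rate / (concentration)^n, so units of k = (mol/L)^(1-0)·min⁻¹ = mol/L·min⁻¹.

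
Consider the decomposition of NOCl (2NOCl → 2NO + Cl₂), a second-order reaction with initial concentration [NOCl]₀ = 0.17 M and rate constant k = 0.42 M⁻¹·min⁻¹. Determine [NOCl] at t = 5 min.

0.1253 M

Step 1: For a second-order reaction: 1/[NOCl] = 1/[NOCl]₀ + kt
Step 2: 1/[NOCl] = 1/0.17 + 0.42 × 5
Step 3: 1/[NOCl] = 5.882 + 2.1 = 7.982
Step 4: [NOCl] = 1/7.982 = 0.1253 M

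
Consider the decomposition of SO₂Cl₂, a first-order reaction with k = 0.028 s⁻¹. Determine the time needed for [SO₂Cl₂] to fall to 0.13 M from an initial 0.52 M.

49.51 s

Step 1: For first-order: t = ln([SO₂Cl₂]₀/[SO₂Cl₂])/k
Step 2: t = ln(0.52/0.13)/0.028
Step 3: t = ln(4)/0.028
Step 4: t = 1.386/0.028 = 49.51 s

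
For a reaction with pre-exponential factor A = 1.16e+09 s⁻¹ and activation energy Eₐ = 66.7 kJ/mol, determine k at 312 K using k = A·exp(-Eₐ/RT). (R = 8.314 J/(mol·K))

7.89e-03 s⁻¹

Step 1: Use the Arrhenius equation: k = A × exp(-Eₐ/RT)
Step 2: Convert Eₐ to J/mol: 66.7 kJ/mol = 66700 J/mol
Step 3: Calculate the exponent: -Eₐ/(RT) = -66700/(8.314 × 312) = -25.71350
Step 4: k = 1.16e+09 × exp(-25.71350)
Step 5: k = 1.16e+09 × 6.80407e-12 = 7.8927e-03 s⁻¹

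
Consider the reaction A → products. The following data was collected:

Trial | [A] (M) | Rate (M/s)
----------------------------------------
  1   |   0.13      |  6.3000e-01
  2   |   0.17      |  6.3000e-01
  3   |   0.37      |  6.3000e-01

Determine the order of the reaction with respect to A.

zeroth order (0)

Step 1: Compare trials - when concentration changes, rate stays constant.
Step 2: rate₂/rate₁ = 6.3000e-01/6.3000e-01 = 1
Step 3: [A]₂/[A]₁ = 0.17/0.13 = 1.308
Step 4: Since rate ratio ≈ (conc ratio)^0, the reaction is zeroth order.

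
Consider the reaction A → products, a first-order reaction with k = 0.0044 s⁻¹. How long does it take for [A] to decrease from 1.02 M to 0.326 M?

259.2 s

Step 1: For first-order: t = ln([A]₀/[A])/k
Step 2: t = ln(1.02/0.326)/0.0044
Step 3: t = ln(3.129)/0.0044
Step 4: t = 1.141/0.0044 = 259.2 s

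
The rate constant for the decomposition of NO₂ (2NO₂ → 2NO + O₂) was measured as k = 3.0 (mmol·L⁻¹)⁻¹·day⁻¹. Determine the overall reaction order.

second order (2)

Step 1: The units of k for an nth-order reaction are (concentration)^(1-n)·(time)⁻¹.
Step 2: Here k has units (mmol·L⁻¹)⁻¹·day⁻¹, so the concentration exponent is -1.
Step 3: 1 - n = -1 ⇒ n = 2. The reaction is second order.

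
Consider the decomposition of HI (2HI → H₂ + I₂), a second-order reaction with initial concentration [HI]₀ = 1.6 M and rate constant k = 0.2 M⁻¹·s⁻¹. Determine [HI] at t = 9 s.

0.4124 M

Step 1: For a second-order reaction: 1/[HI] = 1/[HI]₀ + kt
Step 2: 1/[HI] = 1/1.6 + 0.2 × 9
Step 3: 1/[HI] = 0.625 + 1.8 = 2.425
Step 4: [HI] = 1/2.425 = 0.4124 M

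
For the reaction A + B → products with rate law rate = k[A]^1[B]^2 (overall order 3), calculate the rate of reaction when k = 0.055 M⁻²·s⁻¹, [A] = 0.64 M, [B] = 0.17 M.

0.001017 M/s

Step 1: The rate law is rate = k[A]^1[B]^2, overall order = 1+2 = 3
Step 2: Substitute values: rate = 0.055 × (0.64)^1 × (0.17)^2
Step 3: rate = 0.055 × 0.64 × 0.0289 = 0.00101728 M/s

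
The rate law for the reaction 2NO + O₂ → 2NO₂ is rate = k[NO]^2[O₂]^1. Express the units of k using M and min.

M⁻²·min⁻¹

Step 1: Overall order = 2 + 1 = 3.
Step 2: rate has units M·min⁻¹; [NO]^2[O₂]^1 has units M^3.
Step 3: k = rate/([NO]^2[O₂]^1), so units of k = M^(1-3)·min⁻¹ = M⁻²·min⁻¹.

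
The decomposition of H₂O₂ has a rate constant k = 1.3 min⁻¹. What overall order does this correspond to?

first order (1)

Step 1: The units of k for an nth-order reaction are (concentration)^(1-n)·(time)⁻¹.
Step 2: Here k has units min⁻¹, so the concentration exponent is 0.
Step 3: 1 - n = 0 ⇒ n = 1. The reaction is first order.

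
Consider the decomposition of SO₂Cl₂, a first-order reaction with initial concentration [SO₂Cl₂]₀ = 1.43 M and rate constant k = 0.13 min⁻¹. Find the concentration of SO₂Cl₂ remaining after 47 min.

0.003175 M

Step 1: For a first-order reaction: [SO₂Cl₂] = [SO₂Cl₂]₀ × e^(-kt)
Step 2: [SO₂Cl₂] = 1.43 × e^(-0.13 × 47)
Step 3: [SO₂Cl₂] = 1.43 × e^(-6.11)
Step 4: [SO₂Cl₂] = 1.43 × 0.00222055 = 0.003175 M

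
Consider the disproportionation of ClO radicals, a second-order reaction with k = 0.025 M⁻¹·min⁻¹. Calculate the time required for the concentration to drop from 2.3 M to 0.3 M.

115.9 min

Step 1: For second-order: t = (1/[ClO] - 1/[ClO]₀)/k
Step 2: t = (1/0.3 - 1/2.3)/0.025
Step 3: t = (3.333 - 0.4348)/0.025
Step 4: t = 2.899/0.025 = 115.9 min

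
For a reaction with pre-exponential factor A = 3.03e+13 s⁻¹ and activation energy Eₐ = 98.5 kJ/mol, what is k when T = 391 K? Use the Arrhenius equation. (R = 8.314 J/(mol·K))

2.10e+00 s⁻¹

Step 1: Use the Arrhenius equation: k = A × exp(-Eₐ/RT)
Step 2: Convert Eₐ to J/mol: 98.5 kJ/mol = 98500 J/mol
Step 3: Calculate the exponent: -Eₐ/(RT) = -98500/(8.314 × 391) = -30.30048
Step 4: k = 3.03e+13 × exp(-30.30048)
Step 5: k = 3.03e+13 × 6.92897e-14 = 2.0995e+00 s⁻¹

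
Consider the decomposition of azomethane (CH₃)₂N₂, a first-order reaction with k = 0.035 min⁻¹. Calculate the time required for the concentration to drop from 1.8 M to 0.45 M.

39.61 min

Step 1: For first-order: t = ln([azomethane]₀/[azomethane])/k
Step 2: t = ln(1.8/0.45)/0.035
Step 3: t = ln(4)/0.035
Step 4: t = 1.386/0.035 = 39.61 min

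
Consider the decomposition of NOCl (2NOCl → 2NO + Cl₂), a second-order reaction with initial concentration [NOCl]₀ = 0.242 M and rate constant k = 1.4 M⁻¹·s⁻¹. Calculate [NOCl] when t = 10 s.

0.05515 M

Step 1: For a second-order reaction: 1/[NOCl] = 1/[NOCl]₀ + kt
Step 2: 1/[NOCl] = 1/0.242 + 1.4 × 10
Step 3: 1/[NOCl] = 4.132 + 14 = 18.13
Step 4: [NOCl] = 1/18.13 = 0.05515 M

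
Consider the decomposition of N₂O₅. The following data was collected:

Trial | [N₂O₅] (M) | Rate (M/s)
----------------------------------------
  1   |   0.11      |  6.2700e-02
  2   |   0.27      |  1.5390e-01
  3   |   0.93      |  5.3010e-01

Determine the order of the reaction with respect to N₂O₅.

first order (1)

Step 1: Compare trials to find order n where rate₂/rate₁ = ([N₂O₅]₂/[N₂O₅]₁)^n
Step 2: rate₂/rate₁ = 1.5390e-01/6.2700e-02 = 2.455
Step 3: [N₂O₅]₂/[N₂O₅]₁ = 0.27/0.11 = 2.455
Step 4: n = ln(2.455)/ln(2.455) = 1.00 ≈ 1
Step 5: The reaction is first order in N₂O₅.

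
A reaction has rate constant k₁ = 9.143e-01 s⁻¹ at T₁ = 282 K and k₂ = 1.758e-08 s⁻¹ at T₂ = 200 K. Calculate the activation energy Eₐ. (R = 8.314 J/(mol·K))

101.6 kJ/mol

Step 1: Use the two-temperature Arrhenius form: ln(k₂/k₁) = -Eₐ/R × (1/T₂ - 1/T₁)
Step 2: ln(k₂/k₁) = ln(1.758e-08/9.143e-01) = ln(1.92278e-08) = -17.7669
Step 3: 1/T₂ - 1/T₁ = 1/200 - 1/282 = 1.453901e-03 K⁻¹
Step 4: Eₐ = -R × ln(k₂/k₁) / (1/T₂ - 1/T₁) = -8.314 × -17.7669 / 1.453901e-03
Step 5: Eₐ = 1.0160e+05 J/mol = 101.6 kJ/mol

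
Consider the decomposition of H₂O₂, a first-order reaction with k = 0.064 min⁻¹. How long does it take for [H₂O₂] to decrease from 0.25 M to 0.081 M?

17.61 min

Step 1: For first-order: t = ln([H₂O₂]₀/[H₂O₂])/k
Step 2: t = ln(0.25/0.081)/0.064
Step 3: t = ln(3.086)/0.064
Step 4: t = 1.127/0.064 = 17.61 min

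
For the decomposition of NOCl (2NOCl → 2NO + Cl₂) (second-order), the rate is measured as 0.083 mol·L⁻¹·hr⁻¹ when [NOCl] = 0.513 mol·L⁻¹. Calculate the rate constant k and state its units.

0.3154 (mol·L⁻¹)⁻¹·hr⁻¹

Step 1: rate = k[NOCl]^2, so k = rate / [NOCl]^2.
Step 2: k = 0.083 / (0.513)^2 = 0.083 / 0.2632.
Step 3: k = 0.3154 (mol·L⁻¹)⁻¹·hr⁻¹.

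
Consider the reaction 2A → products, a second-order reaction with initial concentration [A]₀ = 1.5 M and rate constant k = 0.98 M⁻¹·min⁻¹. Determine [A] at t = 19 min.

0.05185 M

Step 1: For a second-order reaction: 1/[A] = 1/[A]₀ + kt
Step 2: 1/[A] = 1/1.5 + 0.98 × 19
Step 3: 1/[A] = 0.6667 + 18.62 = 19.29
Step 4: [A] = 1/19.29 = 0.05185 M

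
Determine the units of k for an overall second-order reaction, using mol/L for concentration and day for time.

(mol/L)⁻¹·day⁻¹

Step 1: For overall order n, rate = k × (concentration)^n.
Step 2: Rate has units mol/L·day⁻¹; concentration term has units (mol/L)^2.
Step 3: k = rate / (concentration)^n, so units of k = (mol/L)^(1-2)·day⁻¹ = (mol/L)⁻¹·day⁻¹.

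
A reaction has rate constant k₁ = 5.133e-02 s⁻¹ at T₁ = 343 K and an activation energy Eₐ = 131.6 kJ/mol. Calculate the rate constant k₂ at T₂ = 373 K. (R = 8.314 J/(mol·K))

2.100e+00 s⁻¹

Step 1: Use the two-temperature Arrhenius form: ln(k₂/k₁) = -Eₐ/R × (1/T₂ - 1/T₁)
Step 2: Convert Eₐ to J/mol: 131.6 kJ/mol = 131600 J/mol
Step 3: 1/T₂ - 1/T₁ = 1/373 - 1/343 = -2.344867e-04 K⁻¹
Step 4: ln(k₂/k₁) = -131600/8.314 × -2.344867e-04 = 3.71162
Step 5: k₂ = k₁ × exp(3.71162) = 5.133e-02 × 4.09200e+01 = 2.100e+00 s⁻¹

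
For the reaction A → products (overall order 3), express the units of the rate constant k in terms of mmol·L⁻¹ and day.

(mmol·L⁻¹)⁻²·day⁻¹

Step 1: For overall order n, rate = k × (concentration)^n.
Step 2: Rate has units mmol·L⁻¹·day⁻¹; concentration term has units (mmol·L⁻¹)^3.
Step 3: k = rate / (concentration)^n, so units of k = (mmol·L⁻¹)^(1-3)·day⁻¹ = (mmol·L⁻¹)⁻²·day⁻¹.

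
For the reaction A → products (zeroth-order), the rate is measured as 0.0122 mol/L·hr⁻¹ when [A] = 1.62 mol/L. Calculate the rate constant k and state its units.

0.0122 mol/L·hr⁻¹

Step 1: For a zeroth-order reaction, rate = k (independent of concentration).
Step 2: k = rate = 0.0122 mol/L·hr⁻¹.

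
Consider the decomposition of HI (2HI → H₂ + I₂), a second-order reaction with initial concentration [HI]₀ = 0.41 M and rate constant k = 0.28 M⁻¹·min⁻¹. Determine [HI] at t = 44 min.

0.06776 M

Step 1: For a second-order reaction: 1/[HI] = 1/[HI]₀ + kt
Step 2: 1/[HI] = 1/0.41 + 0.28 × 44
Step 3: 1/[HI] = 2.439 + 12.32 = 14.76
Step 4: [HI] = 1/14.76 = 0.06776 M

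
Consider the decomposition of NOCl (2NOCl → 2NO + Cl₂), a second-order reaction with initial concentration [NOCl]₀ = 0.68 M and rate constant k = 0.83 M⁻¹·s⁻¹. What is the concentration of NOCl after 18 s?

0.06094 M

Step 1: For a second-order reaction: 1/[NOCl] = 1/[NOCl]₀ + kt
Step 2: 1/[NOCl] = 1/0.68 + 0.83 × 18
Step 3: 1/[NOCl] = 1.471 + 14.94 = 16.41
Step 4: [NOCl] = 1/16.41 = 0.06094 M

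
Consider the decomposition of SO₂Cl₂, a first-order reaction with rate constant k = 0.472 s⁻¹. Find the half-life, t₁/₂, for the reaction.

1.469 s

Step 1: For a first-order reaction, t₁/₂ = ln(2)/k
Step 2: t₁/₂ = ln(2)/0.472
Step 3: t₁/₂ = 0.6931/0.472 = 1.469 s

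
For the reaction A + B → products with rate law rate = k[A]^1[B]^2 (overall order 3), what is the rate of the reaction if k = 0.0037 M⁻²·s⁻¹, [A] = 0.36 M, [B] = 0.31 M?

0.000128 M/s

Step 1: The rate law is rate = k[A]^1[B]^2, overall order = 1+2 = 3
Step 2: Substitute values: rate = 0.0037 × (0.36)^1 × (0.31)^2
Step 3: rate = 0.0037 × 0.36 × 0.0961 = 0.000128005 M/s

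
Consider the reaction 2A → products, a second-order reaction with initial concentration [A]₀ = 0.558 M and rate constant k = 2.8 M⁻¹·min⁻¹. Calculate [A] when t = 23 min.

0.01511 M

Step 1: For a second-order reaction: 1/[A] = 1/[A]₀ + kt
Step 2: 1/[A] = 1/0.558 + 2.8 × 23
Step 3: 1/[A] = 1.792 + 64.4 = 66.19
Step 4: [A] = 1/66.19 = 0.01511 M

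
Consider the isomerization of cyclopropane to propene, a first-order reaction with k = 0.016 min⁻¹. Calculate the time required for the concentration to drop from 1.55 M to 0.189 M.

131.5 min

Step 1: For first-order: t = ln([cyclopropane]₀/[cyclopropane])/k
Step 2: t = ln(1.55/0.189)/0.016
Step 3: t = ln(8.201)/0.016
Step 4: t = 2.104/0.016 = 131.5 min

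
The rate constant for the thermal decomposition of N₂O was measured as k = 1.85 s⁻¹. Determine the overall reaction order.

first order (1)

Step 1: The units of k for an nth-order reaction are (concentration)^(1-n)·(time)⁻¹.
Step 2: Here k has units s⁻¹, so the concentration exponent is 0.
Step 3: 1 - n = 0 ⇒ n = 1. The reaction is first order.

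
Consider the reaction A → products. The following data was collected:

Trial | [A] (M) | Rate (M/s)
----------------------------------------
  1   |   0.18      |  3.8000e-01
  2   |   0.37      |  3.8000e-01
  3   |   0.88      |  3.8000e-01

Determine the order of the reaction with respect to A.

zeroth order (0)

Step 1: Compare trials - when concentration changes, rate stays constant.
Step 2: rate₂/rate₁ = 3.8000e-01/3.8000e-01 = 1
Step 3: [A]₂/[A]₁ = 0.37/0.18 = 2.056
Step 4: Since rate ratio ≈ (conc ratio)^0, the reaction is zeroth order.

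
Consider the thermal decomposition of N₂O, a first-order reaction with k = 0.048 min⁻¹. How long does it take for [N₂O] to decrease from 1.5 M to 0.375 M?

28.88 min

Step 1: For first-order: t = ln([N₂O]₀/[N₂O])/k
Step 2: t = ln(1.5/0.375)/0.048
Step 3: t = ln(4)/0.048
Step 4: t = 1.386/0.048 = 28.88 min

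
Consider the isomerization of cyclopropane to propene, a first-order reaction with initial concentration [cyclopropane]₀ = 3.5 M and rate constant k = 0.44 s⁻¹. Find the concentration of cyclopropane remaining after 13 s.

0.01148 M

Step 1: For a first-order reaction: [cyclopropane] = [cyclopropane]₀ × e^(-kt)
Step 2: [cyclopropane] = 3.5 × e^(-0.44 × 13)
Step 3: [cyclopropane] = 3.5 × e^(-5.72)
Step 4: [cyclopropane] = 3.5 × 0.00327971 = 0.01148 M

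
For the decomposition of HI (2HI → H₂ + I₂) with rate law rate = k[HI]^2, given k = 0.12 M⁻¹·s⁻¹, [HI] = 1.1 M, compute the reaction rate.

0.1452 M/s

Step 1: Identify the rate law: rate = k[HI]^2
Step 2: Substitute values: rate = 0.12 × (1.1)^2
Step 3: Calculate: rate = 0.12 × 1.21 = 0.1452 M/s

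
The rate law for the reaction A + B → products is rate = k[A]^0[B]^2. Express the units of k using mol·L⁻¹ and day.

(mol·L⁻¹)⁻¹·day⁻¹

Step 1: Overall order = 0 + 2 = 2.
Step 2: rate has units mol·L⁻¹·day⁻¹; [A]^0[B]^2 has units (mol·L⁻¹)^2.
Step 3: k = rate/([A]^0[B]^2), so units of k = (mol·L⁻¹)^(1-2)·day⁻¹ = (mol·L⁻¹)⁻¹·day⁻¹.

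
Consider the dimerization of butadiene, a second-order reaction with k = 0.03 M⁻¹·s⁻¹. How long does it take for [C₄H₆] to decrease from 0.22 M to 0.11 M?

151.5 s

Step 1: For second-order: t = (1/[C₄H₆] - 1/[C₄H₆]₀)/k
Step 2: t = (1/0.11 - 1/0.22)/0.03
Step 3: t = (9.091 - 4.545)/0.03
Step 4: t = 4.545/0.03 = 151.5 s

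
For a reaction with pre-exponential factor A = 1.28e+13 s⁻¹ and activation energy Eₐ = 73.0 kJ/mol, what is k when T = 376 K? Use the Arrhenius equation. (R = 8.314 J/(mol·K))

9.24e+02 s⁻¹

Step 1: Use the Arrhenius equation: k = A × exp(-Eₐ/RT)
Step 2: Convert Eₐ to J/mol: 73.0 kJ/mol = 73000 J/mol
Step 3: Calculate the exponent: -Eₐ/(RT) = -73000/(8.314 × 376) = -23.35205
Step 4: k = 1.28e+13 × exp(-23.35205)
Step 5: k = 1.28e+13 × 7.21662e-11 = 9.2373e+02 s⁻¹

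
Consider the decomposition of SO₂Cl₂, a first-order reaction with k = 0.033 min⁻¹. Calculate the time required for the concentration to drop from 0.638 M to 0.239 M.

29.75 min

Step 1: For first-order: t = ln([SO₂Cl₂]₀/[SO₂Cl₂])/k
Step 2: t = ln(0.638/0.239)/0.033
Step 3: t = ln(2.669)/0.033
Step 4: t = 0.9819/0.033 = 29.75 min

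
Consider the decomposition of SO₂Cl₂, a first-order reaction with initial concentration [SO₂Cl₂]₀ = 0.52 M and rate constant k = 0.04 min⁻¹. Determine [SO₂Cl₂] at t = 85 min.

0.01735 M

Step 1: For a first-order reaction: [SO₂Cl₂] = [SO₂Cl₂]₀ × e^(-kt)
Step 2: [SO₂Cl₂] = 0.52 × e^(-0.04 × 85)
Step 3: [SO₂Cl₂] = 0.52 × e^(-3.4)
Step 4: [SO₂Cl₂] = 0.52 × 0.0333733 = 0.01735 M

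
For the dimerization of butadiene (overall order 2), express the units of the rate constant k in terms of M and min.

M⁻¹·min⁻¹

Step 1: For overall order n, rate = k × (concentration)^n.
Step 2: Rate has units M·min⁻¹; concentration term has units M^2.
Step 3: k = rate / (concentration)^n, so units of k = M^(1-2)·min⁻¹ = M⁻¹·min⁻¹.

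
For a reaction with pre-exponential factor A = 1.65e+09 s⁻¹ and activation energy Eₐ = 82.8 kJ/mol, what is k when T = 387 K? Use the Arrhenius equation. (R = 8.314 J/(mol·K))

1.10e-02 s⁻¹

Step 1: Use the Arrhenius equation: k = A × exp(-Eₐ/RT)
Step 2: Convert Eₐ to J/mol: 82.8 kJ/mol = 82800 J/mol
Step 3: Calculate the exponent: -Eₐ/(RT) = -82800/(8.314 × 387) = -25.73412
Step 4: k = 1.65e+09 × exp(-25.73412)
Step 5: k = 1.65e+09 × 6.66521e-12 = 1.0998e-02 s⁻¹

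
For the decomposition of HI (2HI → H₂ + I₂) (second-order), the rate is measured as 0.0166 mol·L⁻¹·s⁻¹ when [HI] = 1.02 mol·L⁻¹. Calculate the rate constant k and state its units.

0.01596 (mol·L⁻¹)⁻¹·s⁻¹

Step 1: rate = k[HI]^2, so k = rate / [HI]^2.
Step 2: k = 0.0166 / (1.02)^2 = 0.0166 / 1.04.
Step 3: k = 0.01596 (mol·L⁻¹)⁻¹·s⁻¹.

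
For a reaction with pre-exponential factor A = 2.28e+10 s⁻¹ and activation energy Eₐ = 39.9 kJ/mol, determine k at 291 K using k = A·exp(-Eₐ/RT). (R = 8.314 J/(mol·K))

1.57e+03 s⁻¹

Step 1: Use the Arrhenius equation: k = A × exp(-Eₐ/RT)
Step 2: Convert Eₐ to J/mol: 39.9 kJ/mol = 39900 J/mol
Step 3: Calculate the exponent: -Eₐ/(RT) = -39900/(8.314 × 291) = -16.49187
Step 4: k = 2.28e+10 × exp(-16.49187)
Step 5: k = 2.28e+10 × 6.88132e-08 = 1.5689e+03 s⁻¹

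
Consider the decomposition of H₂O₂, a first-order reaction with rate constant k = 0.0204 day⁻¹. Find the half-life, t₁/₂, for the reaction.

33.98 day

Step 1: For a first-order reaction, t₁/₂ = ln(2)/k
Step 2: t₁/₂ = ln(2)/0.0204
Step 3: t₁/₂ = 0.6931/0.0204 = 33.98 day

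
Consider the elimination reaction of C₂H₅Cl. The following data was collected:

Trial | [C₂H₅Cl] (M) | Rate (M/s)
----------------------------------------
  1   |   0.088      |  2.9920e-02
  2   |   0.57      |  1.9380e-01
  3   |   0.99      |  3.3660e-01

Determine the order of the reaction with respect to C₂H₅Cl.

first order (1)

Step 1: Compare trials to find order n where rate₂/rate₁ = ([C₂H₅Cl]₂/[C₂H₅Cl]₁)^n
Step 2: rate₂/rate₁ = 1.9380e-01/2.9920e-02 = 6.477
Step 3: [C₂H₅Cl]₂/[C₂H₅Cl]₁ = 0.57/0.088 = 6.477
Step 4: n = ln(6.477)/ln(6.477) = 1.00 ≈ 1
Step 5: The reaction is first order in C₂H₅Cl.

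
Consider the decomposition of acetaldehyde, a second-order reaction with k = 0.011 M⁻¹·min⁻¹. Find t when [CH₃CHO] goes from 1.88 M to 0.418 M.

169.1 min

Step 1: For second-order: t = (1/[CH₃CHO] - 1/[CH₃CHO]₀)/k
Step 2: t = (1/0.418 - 1/1.88)/0.011
Step 3: t = (2.392 - 0.5319)/0.011
Step 4: t = 1.86/0.011 = 169.1 min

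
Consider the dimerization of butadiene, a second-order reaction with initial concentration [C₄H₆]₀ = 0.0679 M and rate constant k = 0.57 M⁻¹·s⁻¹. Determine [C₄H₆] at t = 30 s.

0.03142 M

Step 1: For a second-order reaction: 1/[C₄H₆] = 1/[C₄H₆]₀ + kt
Step 2: 1/[C₄H₆] = 1/0.0679 + 0.57 × 30
Step 3: 1/[C₄H₆] = 14.73 + 17.1 = 31.83
Step 4: [C₄H₆] = 1/31.83 = 0.03142 M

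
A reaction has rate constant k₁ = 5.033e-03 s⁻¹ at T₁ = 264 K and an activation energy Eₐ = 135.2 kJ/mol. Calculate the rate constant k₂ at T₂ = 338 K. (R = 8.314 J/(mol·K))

3.619e+03 s⁻¹

Step 1: Use the two-temperature Arrhenius form: ln(k₂/k₁) = -Eₐ/R × (1/T₂ - 1/T₁)
Step 2: Convert Eₐ to J/mol: 135.2 kJ/mol = 135200 J/mol
Step 3: 1/T₂ - 1/T₁ = 1/338 - 1/264 = -8.292989e-04 K⁻¹
Step 4: ln(k₂/k₁) = -135200/8.314 × -8.292989e-04 = 13.48583
Step 5: k₂ = k₁ × exp(13.48583) = 5.033e-03 × 7.19153e+05 = 3.619e+03 s⁻¹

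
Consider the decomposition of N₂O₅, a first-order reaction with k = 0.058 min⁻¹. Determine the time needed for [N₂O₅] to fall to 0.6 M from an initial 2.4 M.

23.9 min

Step 1: For first-order: t = ln([N₂O₅]₀/[N₂O₅])/k
Step 2: t = ln(2.4/0.6)/0.058
Step 3: t = ln(4)/0.058
Step 4: t = 1.386/0.058 = 23.9 min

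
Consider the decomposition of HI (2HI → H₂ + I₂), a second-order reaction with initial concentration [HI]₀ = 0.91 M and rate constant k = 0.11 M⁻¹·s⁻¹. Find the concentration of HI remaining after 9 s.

0.4787 M

Step 1: For a second-order reaction: 1/[HI] = 1/[HI]₀ + kt
Step 2: 1/[HI] = 1/0.91 + 0.11 × 9
Step 3: 1/[HI] = 1.099 + 0.99 = 2.089
Step 4: [HI] = 1/2.089 = 0.4787 M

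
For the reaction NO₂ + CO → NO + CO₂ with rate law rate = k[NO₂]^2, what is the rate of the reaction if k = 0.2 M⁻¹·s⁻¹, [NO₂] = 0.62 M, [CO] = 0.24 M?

0.07688 M/s

Step 1: The rate law is rate = k[NO₂]^2
Step 2: Note that the rate does not depend on [CO] (zero order in CO).
Step 3: rate = 0.2 × (0.62)^2 = 0.07688 M/s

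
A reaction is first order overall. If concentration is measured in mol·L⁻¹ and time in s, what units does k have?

s⁻¹

Step 1: For overall order n, rate = k × (concentration)^n.
Step 2: Rate has units mol·L⁻¹·s⁻¹; concentration term has units (mol·L⁻¹)^1.
Step 3: k = rate / (concentration)^n, so units of k = (mol·L⁻¹)^(1-1)·s⁻¹ = s⁻¹.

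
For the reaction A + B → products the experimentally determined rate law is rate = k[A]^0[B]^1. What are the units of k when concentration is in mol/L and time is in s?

s⁻¹

Step 1: Overall order = 0 + 1 = 1.
Step 2: rate has units mol/L·s⁻¹; [A]^0[B]^1 has units (mol/L)^1.
Step 3: k = rate/([A]^0[B]^1), so units of k = (mol/L)^(1-1)·s⁻¹ = s⁻¹.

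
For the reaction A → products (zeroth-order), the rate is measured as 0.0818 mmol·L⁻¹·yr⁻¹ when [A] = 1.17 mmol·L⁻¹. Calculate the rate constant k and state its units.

0.0818 mmol·L⁻¹·yr⁻¹

Step 1: For a zeroth-order reaction, rate = k (independent of concentration).
Step 2: k = rate = 0.0818 mmol·L⁻¹·yr⁻¹.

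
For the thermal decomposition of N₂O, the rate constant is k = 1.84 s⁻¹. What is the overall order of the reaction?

first order (1)

Step 1: The units of k for an nth-order reaction are (concentration)^(1-n)·(time)⁻¹.
Step 2: Here k has units s⁻¹, so the concentration exponent is 0.
Step 3: 1 - n = 0 ⇒ n = 1. The reaction is first order.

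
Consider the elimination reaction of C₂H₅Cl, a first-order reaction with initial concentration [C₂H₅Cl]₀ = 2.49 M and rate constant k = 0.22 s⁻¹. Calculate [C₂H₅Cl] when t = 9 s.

0.3438 M

Step 1: For a first-order reaction: [C₂H₅Cl] = [C₂H₅Cl]₀ × e^(-kt)
Step 2: [C₂H₅Cl] = 2.49 × e^(-0.22 × 9)
Step 3: [C₂H₅Cl] = 2.49 × e^(-1.98)
Step 4: [C₂H₅Cl] = 2.49 × 0.138069 = 0.3438 M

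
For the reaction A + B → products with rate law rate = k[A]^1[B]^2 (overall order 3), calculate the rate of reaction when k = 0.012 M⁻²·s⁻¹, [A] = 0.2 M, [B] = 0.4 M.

0.000384 M/s

Step 1: The rate law is rate = k[A]^1[B]^2, overall order = 1+2 = 3
Step 2: Substitute values: rate = 0.012 × (0.2)^1 × (0.4)^2
Step 3: rate = 0.012 × 0.2 × 0.16 = 0.000384 M/s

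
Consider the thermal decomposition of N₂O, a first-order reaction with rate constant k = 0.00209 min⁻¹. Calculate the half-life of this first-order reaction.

331.6 min

Step 1: For a first-order reaction, t₁/₂ = ln(2)/k
Step 2: t₁/₂ = ln(2)/0.00209
Step 3: t₁/₂ = 0.6931/0.00209 = 331.6 min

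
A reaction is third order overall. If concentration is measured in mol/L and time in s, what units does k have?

(mol/L)⁻²·s⁻¹

Step 1: For overall order n, rate = k × (concentration)^n.
Step 2: Rate has units mol/L·s⁻¹; concentration term has units (mol/L)^3.
Step 3: k = rate / (concentration)^n, so units of k = (mol/L)^(1-3)·s⁻¹ = (mol/L)⁻²·s⁻¹.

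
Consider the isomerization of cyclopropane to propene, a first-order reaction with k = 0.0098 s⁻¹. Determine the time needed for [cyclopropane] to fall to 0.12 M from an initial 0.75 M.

187 s

Step 1: For first-order: t = ln([cyclopropane]₀/[cyclopropane])/k
Step 2: t = ln(0.75/0.12)/0.0098
Step 3: t = ln(6.25)/0.0098
Step 4: t = 1.833/0.0098 = 187 s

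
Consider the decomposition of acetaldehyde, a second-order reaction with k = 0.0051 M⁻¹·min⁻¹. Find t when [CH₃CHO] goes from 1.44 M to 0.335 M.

449.1 min

Step 1: For second-order: t = (1/[CH₃CHO] - 1/[CH₃CHO]₀)/k
Step 2: t = (1/0.335 - 1/1.44)/0.0051
Step 3: t = (2.985 - 0.6944)/0.0051
Step 4: t = 2.291/0.0051 = 449.1 min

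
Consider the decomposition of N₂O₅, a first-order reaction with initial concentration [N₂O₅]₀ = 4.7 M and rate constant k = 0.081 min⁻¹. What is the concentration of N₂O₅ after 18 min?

1.094 M

Step 1: For a first-order reaction: [N₂O₅] = [N₂O₅]₀ × e^(-kt)
Step 2: [N₂O₅] = 4.7 × e^(-0.081 × 18)
Step 3: [N₂O₅] = 4.7 × e^(-1.458)
Step 4: [N₂O₅] = 4.7 × 0.232701 = 1.094 M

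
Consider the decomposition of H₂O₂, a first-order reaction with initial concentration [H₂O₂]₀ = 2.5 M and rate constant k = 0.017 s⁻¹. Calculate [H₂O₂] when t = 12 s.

2.039 M

Step 1: For a first-order reaction: [H₂O₂] = [H₂O₂]₀ × e^(-kt)
Step 2: [H₂O₂] = 2.5 × e^(-0.017 × 12)
Step 3: [H₂O₂] = 2.5 × e^(-0.204)
Step 4: [H₂O₂] = 2.5 × 0.815462 = 2.039 M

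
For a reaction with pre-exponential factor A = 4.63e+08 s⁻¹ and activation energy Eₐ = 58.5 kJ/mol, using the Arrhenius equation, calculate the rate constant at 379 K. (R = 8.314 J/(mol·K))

4.01e+00 s⁻¹

Step 1: Use the Arrhenius equation: k = A × exp(-Eₐ/RT)
Step 2: Convert Eₐ to J/mol: 58.5 kJ/mol = 58500 J/mol
Step 3: Calculate the exponent: -Eₐ/(RT) = -58500/(8.314 × 379) = -18.56550
Step 4: k = 4.63e+08 × exp(-18.56550)
Step 5: k = 4.63e+08 × 8.65179e-09 = 4.0058e+00 s⁻¹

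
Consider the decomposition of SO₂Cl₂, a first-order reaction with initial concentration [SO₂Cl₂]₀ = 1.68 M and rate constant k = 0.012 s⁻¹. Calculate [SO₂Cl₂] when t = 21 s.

1.306 M

Step 1: For a first-order reaction: [SO₂Cl₂] = [SO₂Cl₂]₀ × e^(-kt)
Step 2: [SO₂Cl₂] = 1.68 × e^(-0.012 × 21)
Step 3: [SO₂Cl₂] = 1.68 × e^(-0.252)
Step 4: [SO₂Cl₂] = 1.68 × 0.777245 = 1.306 M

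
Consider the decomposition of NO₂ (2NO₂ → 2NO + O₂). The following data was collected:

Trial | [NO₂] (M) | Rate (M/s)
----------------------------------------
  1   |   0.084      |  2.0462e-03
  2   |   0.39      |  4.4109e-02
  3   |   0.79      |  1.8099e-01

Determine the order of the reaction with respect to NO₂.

second order (2)

Step 1: Compare trials to find order n where rate₂/rate₁ = ([NO₂]₂/[NO₂]₁)^n
Step 2: rate₂/rate₁ = 4.4109e-02/2.0462e-03 = 21.56
Step 3: [NO₂]₂/[NO₂]₁ = 0.39/0.084 = 4.643
Step 4: n = ln(21.56)/ln(4.643) = 2.00 ≈ 2
Step 5: The reaction is second order in NO₂.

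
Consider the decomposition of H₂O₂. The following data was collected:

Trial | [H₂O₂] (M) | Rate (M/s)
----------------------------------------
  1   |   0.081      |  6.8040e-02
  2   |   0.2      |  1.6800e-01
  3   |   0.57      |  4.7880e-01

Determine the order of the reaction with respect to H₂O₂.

first order (1)

Step 1: Compare trials to find order n where rate₂/rate₁ = ([H₂O₂]₂/[H₂O₂]₁)^n
Step 2: rate₂/rate₁ = 1.6800e-01/6.8040e-02 = 2.469
Step 3: [H₂O₂]₂/[H₂O₂]₁ = 0.2/0.081 = 2.469
Step 4: n = ln(2.469)/ln(2.469) = 1.00 ≈ 1
Step 5: The reaction is first order in H₂O₂.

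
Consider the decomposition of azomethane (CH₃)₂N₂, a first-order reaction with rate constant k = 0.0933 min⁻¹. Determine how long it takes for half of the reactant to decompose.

7.429 min

Step 1: For a first-order reaction, t₁/₂ = ln(2)/k
Step 2: t₁/₂ = ln(2)/0.0933
Step 3: t₁/₂ = 0.6931/0.0933 = 7.429 min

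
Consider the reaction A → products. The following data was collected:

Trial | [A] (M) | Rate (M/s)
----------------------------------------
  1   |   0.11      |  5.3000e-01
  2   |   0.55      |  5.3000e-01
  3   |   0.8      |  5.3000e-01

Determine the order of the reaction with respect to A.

zeroth order (0)

Step 1: Compare trials - when concentration changes, rate stays constant.
Step 2: rate₂/rate₁ = 5.3000e-01/5.3000e-01 = 1
Step 3: [A]₂/[A]₁ = 0.55/0.11 = 5
Step 4: Since rate ratio ≈ (conc ratio)^0, the reaction is zeroth order.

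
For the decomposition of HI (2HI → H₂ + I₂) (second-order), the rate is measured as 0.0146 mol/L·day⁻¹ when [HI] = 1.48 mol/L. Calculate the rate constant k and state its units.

0.006665 (mol/L)⁻¹·day⁻¹

Step 1: rate = k[HI]^2, so k = rate / [HI]^2.
Step 2: k = 0.0146 / (1.48)^2 = 0.0146 / 2.19.
Step 3: k = 0.006665 (mol/L)⁻¹·day⁻¹.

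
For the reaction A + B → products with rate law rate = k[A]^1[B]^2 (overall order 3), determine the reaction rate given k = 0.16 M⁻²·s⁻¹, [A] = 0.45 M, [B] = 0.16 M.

0.001843 M/s

Step 1: The rate law is rate = k[A]^1[B]^2, overall order = 1+2 = 3
Step 2: Substitute values: rate = 0.16 × (0.45)^1 × (0.16)^2
Step 3: rate = 0.16 × 0.45 × 0.0256 = 0.0018432 M/s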